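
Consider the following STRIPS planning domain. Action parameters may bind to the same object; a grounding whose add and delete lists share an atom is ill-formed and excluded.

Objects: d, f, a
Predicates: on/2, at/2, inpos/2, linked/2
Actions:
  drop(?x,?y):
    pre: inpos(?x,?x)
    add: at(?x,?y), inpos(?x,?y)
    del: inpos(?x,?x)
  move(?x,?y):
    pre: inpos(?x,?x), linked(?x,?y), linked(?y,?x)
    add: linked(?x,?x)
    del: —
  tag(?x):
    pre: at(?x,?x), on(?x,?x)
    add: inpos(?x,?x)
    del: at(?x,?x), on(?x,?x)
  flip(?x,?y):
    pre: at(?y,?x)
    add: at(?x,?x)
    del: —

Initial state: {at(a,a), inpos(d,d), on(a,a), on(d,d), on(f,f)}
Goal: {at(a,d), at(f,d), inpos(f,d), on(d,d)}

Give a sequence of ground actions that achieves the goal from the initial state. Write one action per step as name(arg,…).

1. drop(d,f)  →  {at(a,a), at(d,f), inpos(d,f), on(a,a), on(d,d), on(f,f)}
2. tag(a)  →  {at(d,f), inpos(a,a), inpos(d,f), on(d,d), on(f,f)}
3. drop(a,d)  →  {at(a,d), at(d,f), inpos(a,d), inpos(d,f), on(d,d), on(f,f)}
4. flip(f,d)  →  {at(a,d), at(d,f), at(f,f), inpos(a,d), inpos(d,f), on(d,d), on(f,f)}
5. tag(f)  →  {at(a,d), at(d,f), inpos(a,d), inpos(d,f), inpos(f,f), on(d,d)}
6. drop(f,d)  →  {at(a,d), at(d,f), at(f,d), inpos(a,d), inpos(d,f), inpos(f,d), on(d,d)}

drop(d,f); tag(a); drop(a,d); flip(f,d); tag(f); drop(f,d)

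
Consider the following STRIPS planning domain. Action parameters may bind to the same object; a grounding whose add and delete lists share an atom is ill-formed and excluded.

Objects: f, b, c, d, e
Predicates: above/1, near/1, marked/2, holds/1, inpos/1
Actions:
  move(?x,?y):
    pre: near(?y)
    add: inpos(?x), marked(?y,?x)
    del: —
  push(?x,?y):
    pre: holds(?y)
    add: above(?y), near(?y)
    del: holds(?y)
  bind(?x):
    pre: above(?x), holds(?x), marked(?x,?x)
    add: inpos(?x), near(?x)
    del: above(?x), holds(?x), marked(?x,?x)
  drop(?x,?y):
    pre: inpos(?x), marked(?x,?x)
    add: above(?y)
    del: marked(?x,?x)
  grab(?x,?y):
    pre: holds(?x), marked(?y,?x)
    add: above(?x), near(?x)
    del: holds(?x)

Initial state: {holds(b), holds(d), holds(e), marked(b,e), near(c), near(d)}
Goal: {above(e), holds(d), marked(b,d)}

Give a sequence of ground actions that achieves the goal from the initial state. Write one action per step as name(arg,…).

1. push(f,b)  →  {above(b), holds(d), holds(e), marked(b,e), near(b), near(c), near(d)}
2. move(d,b)  →  {above(b), holds(d), holds(e), inpos(d), marked(b,d), marked(b,e), near(b), near(c), near(d)}
3. push(f,e)  →  {above(b), above(e), holds(d), inpos(d), marked(b,d), marked(b,e), near(b), near(c), near(d), near(e)}

push(f,b); move(d,b); push(f,e)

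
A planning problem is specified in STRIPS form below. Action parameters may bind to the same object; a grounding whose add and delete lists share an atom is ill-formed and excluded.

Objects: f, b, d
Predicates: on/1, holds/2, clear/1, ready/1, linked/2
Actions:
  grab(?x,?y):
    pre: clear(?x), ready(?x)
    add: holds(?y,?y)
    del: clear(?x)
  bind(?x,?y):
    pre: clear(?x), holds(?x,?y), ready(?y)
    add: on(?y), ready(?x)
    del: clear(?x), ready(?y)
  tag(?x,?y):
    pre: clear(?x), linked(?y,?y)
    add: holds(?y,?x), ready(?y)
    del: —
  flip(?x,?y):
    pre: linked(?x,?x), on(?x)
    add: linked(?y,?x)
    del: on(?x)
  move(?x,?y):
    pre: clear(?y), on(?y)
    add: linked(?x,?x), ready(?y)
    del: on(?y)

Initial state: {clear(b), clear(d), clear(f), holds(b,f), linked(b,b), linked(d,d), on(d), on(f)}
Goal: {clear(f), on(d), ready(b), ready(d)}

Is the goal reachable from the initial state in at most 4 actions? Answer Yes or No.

Yes

1. tag(f,b)  →  {clear(b), clear(d), clear(f), holds(b,f), linked(b,b), linked(d,d), on(d), on(f), ready(b)}
2. tag(f,d)  →  {clear(b), clear(d), clear(f), holds(b,f), holds(d,f), linked(b,b), linked(d,d), on(d), on(f), ready(b), ready(d)}
optimal plan length = 2; 2 ≤ 4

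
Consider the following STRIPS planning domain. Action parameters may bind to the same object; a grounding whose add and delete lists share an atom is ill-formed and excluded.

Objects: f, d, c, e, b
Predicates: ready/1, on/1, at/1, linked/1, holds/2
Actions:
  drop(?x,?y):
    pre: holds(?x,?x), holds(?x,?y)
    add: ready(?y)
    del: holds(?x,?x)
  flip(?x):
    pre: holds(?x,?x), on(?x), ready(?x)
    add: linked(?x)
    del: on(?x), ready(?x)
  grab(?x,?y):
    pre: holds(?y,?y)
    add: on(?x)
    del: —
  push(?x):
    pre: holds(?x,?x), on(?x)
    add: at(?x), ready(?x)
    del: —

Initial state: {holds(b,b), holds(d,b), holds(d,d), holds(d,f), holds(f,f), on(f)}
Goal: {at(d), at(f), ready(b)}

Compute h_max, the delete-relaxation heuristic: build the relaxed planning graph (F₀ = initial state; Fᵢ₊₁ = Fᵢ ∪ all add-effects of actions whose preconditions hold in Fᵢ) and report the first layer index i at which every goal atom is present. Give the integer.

F0 = init (6 atoms)
F1 = F0 ∪ {at(f), on(b), on(c), on(d), on(e), ready(b), ready(d), ready(f)}  (14 atoms)
F2 = F1 ∪ {at(b), at(d), linked(b), linked(d), linked(f)}  (19 atoms)
goal ⊆ F2  ⇒  h_max = 2

2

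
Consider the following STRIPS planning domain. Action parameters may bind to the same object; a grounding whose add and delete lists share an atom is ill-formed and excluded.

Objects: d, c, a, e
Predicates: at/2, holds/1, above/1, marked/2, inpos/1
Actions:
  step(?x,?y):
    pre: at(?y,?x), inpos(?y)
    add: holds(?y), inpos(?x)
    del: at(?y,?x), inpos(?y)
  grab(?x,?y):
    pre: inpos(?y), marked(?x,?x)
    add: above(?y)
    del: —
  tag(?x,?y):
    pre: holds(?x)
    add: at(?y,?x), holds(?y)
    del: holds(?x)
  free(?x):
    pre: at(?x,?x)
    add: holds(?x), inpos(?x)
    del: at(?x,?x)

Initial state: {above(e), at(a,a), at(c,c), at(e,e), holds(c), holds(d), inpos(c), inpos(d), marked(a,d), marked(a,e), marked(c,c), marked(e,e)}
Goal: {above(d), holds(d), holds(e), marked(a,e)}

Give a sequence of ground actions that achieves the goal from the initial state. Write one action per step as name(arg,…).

grab(c,d); tag(c,e)

1. grab(c,d)  →  {above(d), above(e), at(a,a), at(c,c), at(e,e), holds(c), holds(d), inpos(c), inpos(d), marked(a,d), marked(a,e), marked(c,c), marked(e,e)}
2. tag(c,e)  →  {above(d), above(e), at(a,a), at(c,c), at(e,c), at(e,e), holds(d), holds(e), inpos(c), inpos(d), marked(a,d), marked(a,e), marked(c,c), marked(e,e)}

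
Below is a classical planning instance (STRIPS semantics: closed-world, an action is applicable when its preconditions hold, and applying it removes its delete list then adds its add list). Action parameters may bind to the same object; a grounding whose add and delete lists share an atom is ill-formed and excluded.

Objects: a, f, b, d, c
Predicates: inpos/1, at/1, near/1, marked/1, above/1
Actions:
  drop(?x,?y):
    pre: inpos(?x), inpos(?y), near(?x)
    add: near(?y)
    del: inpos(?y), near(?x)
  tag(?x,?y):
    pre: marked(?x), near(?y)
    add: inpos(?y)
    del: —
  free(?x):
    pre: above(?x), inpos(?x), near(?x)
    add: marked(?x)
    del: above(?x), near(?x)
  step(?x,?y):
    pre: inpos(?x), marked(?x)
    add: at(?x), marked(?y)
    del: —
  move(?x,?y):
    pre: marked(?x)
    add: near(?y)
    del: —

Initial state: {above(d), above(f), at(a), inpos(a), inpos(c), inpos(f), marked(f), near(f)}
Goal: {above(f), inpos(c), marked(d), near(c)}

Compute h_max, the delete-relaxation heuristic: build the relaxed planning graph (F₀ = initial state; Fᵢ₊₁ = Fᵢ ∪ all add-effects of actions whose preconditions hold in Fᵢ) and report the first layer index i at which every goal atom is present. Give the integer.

F0 = init (8 atoms)
F1 = F0 ∪ {at(f), marked(a), marked(b), marked(c), marked(d), near(a), near(b), near(c), near(d)}  (17 atoms)
goal ⊆ F1  ⇒  h_max = 1

1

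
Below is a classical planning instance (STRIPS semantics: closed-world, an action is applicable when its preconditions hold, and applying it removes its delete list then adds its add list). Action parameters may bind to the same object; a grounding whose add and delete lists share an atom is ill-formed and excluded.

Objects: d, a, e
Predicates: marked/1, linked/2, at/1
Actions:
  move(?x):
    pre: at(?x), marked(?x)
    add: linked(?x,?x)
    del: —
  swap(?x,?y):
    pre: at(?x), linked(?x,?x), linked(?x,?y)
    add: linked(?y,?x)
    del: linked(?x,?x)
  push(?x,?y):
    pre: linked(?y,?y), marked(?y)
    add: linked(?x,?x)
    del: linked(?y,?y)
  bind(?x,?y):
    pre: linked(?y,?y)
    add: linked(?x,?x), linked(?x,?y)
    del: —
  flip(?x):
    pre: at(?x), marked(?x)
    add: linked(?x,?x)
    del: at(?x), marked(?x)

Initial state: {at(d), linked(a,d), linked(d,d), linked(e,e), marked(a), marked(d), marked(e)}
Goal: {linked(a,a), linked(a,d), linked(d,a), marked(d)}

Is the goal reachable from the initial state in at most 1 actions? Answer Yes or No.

No

1. push(a,d)  →  {at(d), linked(a,a), linked(a,d), linked(e,e), marked(a), marked(d), marked(e)}
2. bind(d,a)  →  {at(d), linked(a,a), linked(a,d), linked(d,a), linked(d,d), linked(e,e), marked(a), marked(d), marked(e)}
optimal plan length = 2; 2 > 1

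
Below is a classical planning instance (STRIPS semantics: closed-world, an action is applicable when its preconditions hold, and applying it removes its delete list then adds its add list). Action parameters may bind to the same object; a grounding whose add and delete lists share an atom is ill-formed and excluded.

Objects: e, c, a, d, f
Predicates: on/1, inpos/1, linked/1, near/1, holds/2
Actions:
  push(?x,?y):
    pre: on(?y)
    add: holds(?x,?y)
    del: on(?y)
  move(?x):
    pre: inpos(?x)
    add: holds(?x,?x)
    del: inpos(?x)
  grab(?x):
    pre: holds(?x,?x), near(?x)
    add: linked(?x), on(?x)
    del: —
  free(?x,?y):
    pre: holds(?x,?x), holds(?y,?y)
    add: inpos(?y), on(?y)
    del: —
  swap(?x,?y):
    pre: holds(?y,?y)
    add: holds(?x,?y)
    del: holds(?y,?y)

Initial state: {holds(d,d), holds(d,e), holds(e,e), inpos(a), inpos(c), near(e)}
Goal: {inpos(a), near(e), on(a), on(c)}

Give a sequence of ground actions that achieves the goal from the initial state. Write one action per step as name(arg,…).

move(c); move(a); free(e,c); free(e,a)

1. move(c)  →  {holds(c,c), holds(d,d), holds(d,e), holds(e,e), inpos(a), near(e)}
2. move(a)  →  {holds(a,a), holds(c,c), holds(d,d), holds(d,e), holds(e,e), near(e)}
3. free(e,c)  →  {holds(a,a), holds(c,c), holds(d,d), holds(d,e), holds(e,e), inpos(c), near(e), on(c)}
4. free(e,a)  →  {holds(a,a), holds(c,c), holds(d,d), holds(d,e), holds(e,e), inpos(a), inpos(c), near(e), on(a), on(c)}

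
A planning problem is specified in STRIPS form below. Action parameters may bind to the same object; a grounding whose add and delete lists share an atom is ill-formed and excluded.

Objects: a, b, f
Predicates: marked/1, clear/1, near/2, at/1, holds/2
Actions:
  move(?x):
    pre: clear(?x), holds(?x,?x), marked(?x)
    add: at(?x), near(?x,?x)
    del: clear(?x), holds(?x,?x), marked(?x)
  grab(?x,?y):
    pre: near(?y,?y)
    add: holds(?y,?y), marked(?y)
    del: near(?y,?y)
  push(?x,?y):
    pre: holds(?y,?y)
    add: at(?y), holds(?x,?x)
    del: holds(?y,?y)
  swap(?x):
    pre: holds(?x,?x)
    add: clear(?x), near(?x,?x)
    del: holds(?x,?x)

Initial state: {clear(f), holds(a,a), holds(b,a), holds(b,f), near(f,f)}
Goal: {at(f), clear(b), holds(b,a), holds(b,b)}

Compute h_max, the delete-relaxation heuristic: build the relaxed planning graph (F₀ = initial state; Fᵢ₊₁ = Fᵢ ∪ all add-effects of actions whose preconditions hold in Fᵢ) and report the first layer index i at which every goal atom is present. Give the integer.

2

F0 = init (5 atoms)
F1 = F0 ∪ {at(a), clear(a), holds(b,b), holds(f,f), marked(f), near(a,a)}  (11 atoms)
F2 = F1 ∪ {at(b), at(f), clear(b), marked(a), near(b,b)}  (16 atoms)
goal ⊆ F2  ⇒  h_max = 2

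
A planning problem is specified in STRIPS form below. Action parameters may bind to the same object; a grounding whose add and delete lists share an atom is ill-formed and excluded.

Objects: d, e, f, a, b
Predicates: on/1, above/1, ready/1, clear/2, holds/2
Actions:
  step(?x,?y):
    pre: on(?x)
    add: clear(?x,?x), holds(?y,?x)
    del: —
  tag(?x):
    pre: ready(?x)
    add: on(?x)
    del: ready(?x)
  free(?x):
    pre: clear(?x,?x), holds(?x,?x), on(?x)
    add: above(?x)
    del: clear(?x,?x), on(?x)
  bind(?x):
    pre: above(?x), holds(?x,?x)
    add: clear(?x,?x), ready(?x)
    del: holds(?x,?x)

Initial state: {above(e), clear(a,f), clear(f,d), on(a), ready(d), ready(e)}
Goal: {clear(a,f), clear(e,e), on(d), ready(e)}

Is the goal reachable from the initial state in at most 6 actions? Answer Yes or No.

1. tag(d)  →  {above(e), clear(a,f), clear(f,d), on(a), on(d), ready(e)}
2. tag(e)  →  {above(e), clear(a,f), clear(f,d), on(a), on(d), on(e)}
3. step(e,e)  →  {above(e), clear(a,f), clear(e,e), clear(f,d), holds(e,e), on(a), on(d), on(e)}
4. bind(e)  →  {above(e), clear(a,f), clear(e,e), clear(f,d), on(a), on(d), on(e), ready(e)}
optimal plan length = 4; 4 ≤ 6

Yes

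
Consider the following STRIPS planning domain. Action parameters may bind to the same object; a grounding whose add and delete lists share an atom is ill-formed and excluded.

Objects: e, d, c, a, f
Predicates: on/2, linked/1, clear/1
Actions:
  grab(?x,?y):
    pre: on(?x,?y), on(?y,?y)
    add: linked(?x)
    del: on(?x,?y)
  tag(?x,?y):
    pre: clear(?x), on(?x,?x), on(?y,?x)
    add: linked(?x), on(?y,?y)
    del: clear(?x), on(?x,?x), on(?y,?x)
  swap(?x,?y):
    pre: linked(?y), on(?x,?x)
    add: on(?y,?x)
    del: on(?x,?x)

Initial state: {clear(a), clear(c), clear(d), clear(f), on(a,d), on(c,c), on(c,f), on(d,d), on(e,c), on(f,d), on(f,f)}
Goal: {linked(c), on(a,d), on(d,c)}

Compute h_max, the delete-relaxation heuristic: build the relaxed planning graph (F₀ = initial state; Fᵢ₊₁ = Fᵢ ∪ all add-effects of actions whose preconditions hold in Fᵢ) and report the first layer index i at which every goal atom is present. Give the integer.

2

F0 = init (11 atoms)
F1 = F0 ∪ {linked(a), linked(c), linked(d), linked(e), linked(f), on(a,a), on(e,e)}  (18 atoms)
F2 = F1 ∪ {on(a,c), on(a,e), on(a,f), on(c,a), on(c,d), on(c,e), on(d,a), on(d,c), on(d,e), on(d,f), on(e,a), on(e,d), on(e,f), on(f,a), on(f,c), on(f,e)}  (34 atoms)
goal ⊆ F2  ⇒  h_max = 2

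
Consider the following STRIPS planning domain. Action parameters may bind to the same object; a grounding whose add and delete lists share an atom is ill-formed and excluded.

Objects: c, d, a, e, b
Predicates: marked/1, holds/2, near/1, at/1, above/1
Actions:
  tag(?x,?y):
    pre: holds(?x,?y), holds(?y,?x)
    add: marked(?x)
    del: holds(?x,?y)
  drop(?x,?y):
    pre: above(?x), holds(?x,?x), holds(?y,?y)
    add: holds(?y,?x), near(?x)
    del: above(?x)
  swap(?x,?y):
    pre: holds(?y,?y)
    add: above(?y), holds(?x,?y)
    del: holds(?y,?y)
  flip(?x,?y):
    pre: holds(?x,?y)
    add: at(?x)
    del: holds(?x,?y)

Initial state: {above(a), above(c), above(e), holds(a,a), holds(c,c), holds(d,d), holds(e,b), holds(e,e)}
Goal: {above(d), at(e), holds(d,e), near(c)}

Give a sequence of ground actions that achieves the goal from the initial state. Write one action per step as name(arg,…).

1. drop(c,c)  →  {above(a), above(e), holds(a,a), holds(c,c), holds(d,d), holds(e,b), holds(e,e), near(c)}
2. drop(e,d)  →  {above(a), holds(a,a), holds(c,c), holds(d,d), holds(d,e), holds(e,b), holds(e,e), near(c), near(e)}
3. swap(c,d)  →  {above(a), above(d), holds(a,a), holds(c,c), holds(c,d), holds(d,e), holds(e,b), holds(e,e), near(c), near(e)}
4. flip(e,e)  →  {above(a), above(d), at(e), holds(a,a), holds(c,c), holds(c,d), holds(d,e), holds(e,b), near(c), near(e)}

drop(c,c); drop(e,d); swap(c,d); flip(e,e)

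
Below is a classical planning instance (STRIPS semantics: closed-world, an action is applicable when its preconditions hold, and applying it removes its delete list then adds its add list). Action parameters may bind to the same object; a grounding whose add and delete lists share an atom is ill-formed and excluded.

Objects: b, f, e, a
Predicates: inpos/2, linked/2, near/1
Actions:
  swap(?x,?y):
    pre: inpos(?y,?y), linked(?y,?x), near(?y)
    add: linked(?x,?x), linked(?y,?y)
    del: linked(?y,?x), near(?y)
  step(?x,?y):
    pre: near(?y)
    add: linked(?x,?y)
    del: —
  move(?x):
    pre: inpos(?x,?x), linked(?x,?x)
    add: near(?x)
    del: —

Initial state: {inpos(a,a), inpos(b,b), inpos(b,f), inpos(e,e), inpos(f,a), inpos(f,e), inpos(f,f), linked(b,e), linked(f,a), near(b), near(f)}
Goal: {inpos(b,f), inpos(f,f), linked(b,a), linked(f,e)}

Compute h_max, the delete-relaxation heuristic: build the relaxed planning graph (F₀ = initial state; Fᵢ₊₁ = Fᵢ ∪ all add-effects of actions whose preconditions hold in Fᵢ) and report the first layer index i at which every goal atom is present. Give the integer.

F0 = init (11 atoms)
F1 = F0 ∪ {linked(a,a), linked(a,b), linked(a,f), linked(b,b), linked(b,f), linked(e,b), linked(e,e), linked(e,f), linked(f,b), linked(f,f)}  (21 atoms)
F2 = F1 ∪ {near(a), near(e)}  (23 atoms)
F3 = F2 ∪ {linked(a,e), linked(b,a), linked(e,a), linked(f,e)}  (27 atoms)
goal ⊆ F3  ⇒  h_max = 3

3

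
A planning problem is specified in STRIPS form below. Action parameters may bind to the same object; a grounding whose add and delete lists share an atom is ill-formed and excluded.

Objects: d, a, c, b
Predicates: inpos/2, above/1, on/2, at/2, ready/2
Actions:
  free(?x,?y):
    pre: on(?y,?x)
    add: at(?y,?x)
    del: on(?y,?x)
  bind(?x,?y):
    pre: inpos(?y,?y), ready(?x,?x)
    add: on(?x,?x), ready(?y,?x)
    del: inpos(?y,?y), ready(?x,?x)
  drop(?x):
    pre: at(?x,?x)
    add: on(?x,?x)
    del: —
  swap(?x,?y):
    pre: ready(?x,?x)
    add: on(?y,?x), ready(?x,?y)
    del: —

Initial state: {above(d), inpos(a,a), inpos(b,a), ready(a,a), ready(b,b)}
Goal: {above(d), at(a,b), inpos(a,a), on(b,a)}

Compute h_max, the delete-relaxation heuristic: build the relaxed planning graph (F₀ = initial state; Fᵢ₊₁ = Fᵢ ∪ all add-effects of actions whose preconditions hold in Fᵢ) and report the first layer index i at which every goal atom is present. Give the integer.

F0 = init (5 atoms)
F1 = F0 ∪ {on(a,a), on(a,b), on(b,a), on(b,b), on(c,a), on(c,b), on(d,a), on(d,b), ready(a,b), ready(a,c), ready(a,d), ready(b,a), ready(b,c), ready(b,d)}  (19 atoms)
F2 = F1 ∪ {at(a,a), at(a,b), at(b,a), at(b,b), at(c,a), at(c,b), at(d,a), at(d,b)}  (27 atoms)
goal ⊆ F2  ⇒  h_max = 2

2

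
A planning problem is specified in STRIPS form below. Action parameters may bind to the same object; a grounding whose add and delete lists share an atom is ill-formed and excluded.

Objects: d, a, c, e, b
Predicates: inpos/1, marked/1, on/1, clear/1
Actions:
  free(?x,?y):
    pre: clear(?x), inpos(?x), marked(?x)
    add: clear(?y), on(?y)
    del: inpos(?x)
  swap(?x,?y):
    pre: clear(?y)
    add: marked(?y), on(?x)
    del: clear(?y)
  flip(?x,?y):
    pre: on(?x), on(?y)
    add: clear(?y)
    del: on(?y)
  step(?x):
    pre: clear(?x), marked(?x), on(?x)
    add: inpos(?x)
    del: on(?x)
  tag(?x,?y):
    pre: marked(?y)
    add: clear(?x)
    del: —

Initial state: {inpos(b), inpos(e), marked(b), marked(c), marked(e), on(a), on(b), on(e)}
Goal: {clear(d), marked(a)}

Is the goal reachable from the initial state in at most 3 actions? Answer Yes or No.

1. flip(a,a)  →  {clear(a), inpos(b), inpos(e), marked(b), marked(c), marked(e), on(b), on(e)}
2. swap(d,a)  →  {inpos(b), inpos(e), marked(a), marked(b), marked(c), marked(e), on(b), on(d), on(e)}
3. flip(d,d)  →  {clear(d), inpos(b), inpos(e), marked(a), marked(b), marked(c), marked(e), on(b), on(e)}
optimal plan length = 3; 3 ≤ 3

Yes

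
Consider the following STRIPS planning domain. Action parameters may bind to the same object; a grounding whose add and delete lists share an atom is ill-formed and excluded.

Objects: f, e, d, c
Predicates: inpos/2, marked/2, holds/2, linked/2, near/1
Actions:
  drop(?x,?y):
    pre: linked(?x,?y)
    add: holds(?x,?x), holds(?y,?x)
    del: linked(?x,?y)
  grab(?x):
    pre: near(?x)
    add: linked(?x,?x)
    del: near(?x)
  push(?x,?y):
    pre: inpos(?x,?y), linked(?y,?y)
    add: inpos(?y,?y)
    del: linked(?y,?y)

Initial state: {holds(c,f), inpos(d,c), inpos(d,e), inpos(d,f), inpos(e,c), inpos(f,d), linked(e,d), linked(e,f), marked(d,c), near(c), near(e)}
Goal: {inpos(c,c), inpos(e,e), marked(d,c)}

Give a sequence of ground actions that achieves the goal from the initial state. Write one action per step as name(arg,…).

grab(e); grab(c); push(e,c); push(d,e)

1. grab(e)  →  {holds(c,f), inpos(d,c), inpos(d,e), inpos(d,f), inpos(e,c), inpos(f,d), linked(e,d), linked(e,e), linked(e,f), marked(d,c), near(c)}
2. grab(c)  →  {holds(c,f), inpos(d,c), inpos(d,e), inpos(d,f), inpos(e,c), inpos(f,d), linked(c,c), linked(e,d), linked(e,e), linked(e,f), marked(d,c)}
3. push(e,c)  →  {holds(c,f), inpos(c,c), inpos(d,c), inpos(d,e), inpos(d,f), inpos(e,c), inpos(f,d), linked(e,d), linked(e,e), linked(e,f), marked(d,c)}
4. push(d,e)  →  {holds(c,f), inpos(c,c), inpos(d,c), inpos(d,e), inpos(d,f), inpos(e,c), inpos(e,e), inpos(f,d), linked(e,d), linked(e,f), marked(d,c)}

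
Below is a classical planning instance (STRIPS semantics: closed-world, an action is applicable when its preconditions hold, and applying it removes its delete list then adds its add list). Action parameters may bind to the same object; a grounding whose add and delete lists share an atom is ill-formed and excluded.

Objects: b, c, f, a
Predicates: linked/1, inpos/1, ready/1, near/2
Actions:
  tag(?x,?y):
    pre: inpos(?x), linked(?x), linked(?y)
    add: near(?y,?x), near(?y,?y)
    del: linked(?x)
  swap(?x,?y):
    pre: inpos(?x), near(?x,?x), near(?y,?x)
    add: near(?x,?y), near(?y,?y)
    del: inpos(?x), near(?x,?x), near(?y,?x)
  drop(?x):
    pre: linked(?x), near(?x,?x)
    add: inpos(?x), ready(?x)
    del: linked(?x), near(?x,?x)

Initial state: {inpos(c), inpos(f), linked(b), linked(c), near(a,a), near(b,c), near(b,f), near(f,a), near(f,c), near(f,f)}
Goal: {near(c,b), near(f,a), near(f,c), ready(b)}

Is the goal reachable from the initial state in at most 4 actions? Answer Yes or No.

Yes

1. tag(c,c)  →  {inpos(c), inpos(f), linked(b), near(a,a), near(b,c), near(b,f), near(c,c), near(f,a), near(f,c), near(f,f)}
2. swap(c,b)  →  {inpos(f), linked(b), near(a,a), near(b,b), near(b,f), near(c,b), near(f,a), near(f,c), near(f,f)}
3. drop(b)  →  {inpos(b), inpos(f), near(a,a), near(b,f), near(c,b), near(f,a), near(f,c), near(f,f), ready(b)}
optimal plan length = 3; 3 ≤ 4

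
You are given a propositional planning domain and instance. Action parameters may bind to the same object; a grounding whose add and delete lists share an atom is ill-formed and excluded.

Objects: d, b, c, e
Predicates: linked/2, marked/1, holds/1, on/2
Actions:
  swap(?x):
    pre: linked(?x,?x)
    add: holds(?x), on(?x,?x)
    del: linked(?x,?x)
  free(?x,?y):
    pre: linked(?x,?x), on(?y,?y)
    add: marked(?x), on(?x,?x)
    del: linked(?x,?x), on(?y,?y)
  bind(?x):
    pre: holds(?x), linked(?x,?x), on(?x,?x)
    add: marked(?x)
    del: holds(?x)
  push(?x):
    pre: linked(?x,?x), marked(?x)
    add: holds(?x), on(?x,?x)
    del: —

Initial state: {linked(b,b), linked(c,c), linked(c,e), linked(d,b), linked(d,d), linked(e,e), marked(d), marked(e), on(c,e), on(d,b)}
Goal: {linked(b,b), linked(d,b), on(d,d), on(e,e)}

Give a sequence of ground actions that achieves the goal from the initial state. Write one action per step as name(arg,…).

swap(d); swap(e)

1. swap(d)  →  {holds(d), linked(b,b), linked(c,c), linked(c,e), linked(d,b), linked(e,e), marked(d), marked(e), on(c,e), on(d,b), on(d,d)}
2. swap(e)  →  {holds(d), holds(e), linked(b,b), linked(c,c), linked(c,e), linked(d,b), marked(d), marked(e), on(c,e), on(d,b), on(d,d), on(e,e)}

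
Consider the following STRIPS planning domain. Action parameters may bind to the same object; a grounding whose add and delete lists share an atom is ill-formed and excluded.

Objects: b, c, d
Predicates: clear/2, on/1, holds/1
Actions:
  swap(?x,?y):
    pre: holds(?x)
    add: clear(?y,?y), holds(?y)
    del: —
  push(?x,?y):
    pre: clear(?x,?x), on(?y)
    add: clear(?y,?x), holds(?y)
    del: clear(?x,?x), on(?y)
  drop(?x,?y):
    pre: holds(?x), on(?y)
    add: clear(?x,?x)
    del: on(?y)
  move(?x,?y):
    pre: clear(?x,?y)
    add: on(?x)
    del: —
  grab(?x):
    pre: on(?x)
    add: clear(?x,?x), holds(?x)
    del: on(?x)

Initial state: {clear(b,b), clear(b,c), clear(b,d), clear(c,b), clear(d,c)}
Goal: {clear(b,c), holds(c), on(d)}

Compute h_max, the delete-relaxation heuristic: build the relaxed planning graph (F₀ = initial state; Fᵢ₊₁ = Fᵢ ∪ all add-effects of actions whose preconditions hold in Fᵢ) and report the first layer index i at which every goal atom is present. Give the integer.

F0 = init (5 atoms)
F1 = F0 ∪ {on(b), on(c), on(d)}  (8 atoms)
F2 = F1 ∪ {clear(c,c), clear(d,b), clear(d,d), holds(b), holds(c), holds(d)}  (14 atoms)
goal ⊆ F2  ⇒  h_max = 2

2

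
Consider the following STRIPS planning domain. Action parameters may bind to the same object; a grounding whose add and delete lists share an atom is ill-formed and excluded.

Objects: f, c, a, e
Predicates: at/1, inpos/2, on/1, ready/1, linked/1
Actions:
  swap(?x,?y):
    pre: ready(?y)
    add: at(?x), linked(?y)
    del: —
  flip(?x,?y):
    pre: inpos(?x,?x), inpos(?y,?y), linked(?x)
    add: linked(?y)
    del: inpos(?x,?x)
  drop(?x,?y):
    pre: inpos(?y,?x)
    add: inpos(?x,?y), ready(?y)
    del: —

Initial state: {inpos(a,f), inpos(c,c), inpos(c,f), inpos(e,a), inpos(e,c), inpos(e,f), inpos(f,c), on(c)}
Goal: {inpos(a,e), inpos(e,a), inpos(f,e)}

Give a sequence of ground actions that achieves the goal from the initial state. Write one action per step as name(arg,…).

1. drop(f,e)  →  {inpos(a,f), inpos(c,c), inpos(c,f), inpos(e,a), inpos(e,c), inpos(e,f), inpos(f,c), inpos(f,e), on(c), ready(e)}
2. drop(a,e)  →  {inpos(a,e), inpos(a,f), inpos(c,c), inpos(c,f), inpos(e,a), inpos(e,c), inpos(e,f), inpos(f,c), inpos(f,e), on(c), ready(e)}

drop(f,e); drop(a,e)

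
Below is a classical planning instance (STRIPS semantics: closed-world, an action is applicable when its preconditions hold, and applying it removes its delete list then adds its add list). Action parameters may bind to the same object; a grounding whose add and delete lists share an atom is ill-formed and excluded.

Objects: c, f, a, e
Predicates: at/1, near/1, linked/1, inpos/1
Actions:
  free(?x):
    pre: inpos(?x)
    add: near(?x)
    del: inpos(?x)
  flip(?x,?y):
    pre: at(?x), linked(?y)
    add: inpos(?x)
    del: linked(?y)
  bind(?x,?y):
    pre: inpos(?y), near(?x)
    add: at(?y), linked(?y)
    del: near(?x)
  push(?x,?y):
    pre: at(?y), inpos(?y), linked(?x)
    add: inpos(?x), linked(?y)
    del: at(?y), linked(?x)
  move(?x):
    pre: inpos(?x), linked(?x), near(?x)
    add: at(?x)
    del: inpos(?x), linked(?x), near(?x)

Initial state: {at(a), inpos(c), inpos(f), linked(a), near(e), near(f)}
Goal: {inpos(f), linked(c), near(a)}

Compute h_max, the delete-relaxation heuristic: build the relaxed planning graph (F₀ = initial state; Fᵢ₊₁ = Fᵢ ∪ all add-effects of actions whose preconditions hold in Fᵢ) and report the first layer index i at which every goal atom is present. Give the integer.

F0 = init (6 atoms)
F1 = F0 ∪ {at(c), at(f), inpos(a), linked(c), linked(f), near(c)}  (12 atoms)
F2 = F1 ∪ {near(a)}  (13 atoms)
goal ⊆ F2  ⇒  h_max = 2

2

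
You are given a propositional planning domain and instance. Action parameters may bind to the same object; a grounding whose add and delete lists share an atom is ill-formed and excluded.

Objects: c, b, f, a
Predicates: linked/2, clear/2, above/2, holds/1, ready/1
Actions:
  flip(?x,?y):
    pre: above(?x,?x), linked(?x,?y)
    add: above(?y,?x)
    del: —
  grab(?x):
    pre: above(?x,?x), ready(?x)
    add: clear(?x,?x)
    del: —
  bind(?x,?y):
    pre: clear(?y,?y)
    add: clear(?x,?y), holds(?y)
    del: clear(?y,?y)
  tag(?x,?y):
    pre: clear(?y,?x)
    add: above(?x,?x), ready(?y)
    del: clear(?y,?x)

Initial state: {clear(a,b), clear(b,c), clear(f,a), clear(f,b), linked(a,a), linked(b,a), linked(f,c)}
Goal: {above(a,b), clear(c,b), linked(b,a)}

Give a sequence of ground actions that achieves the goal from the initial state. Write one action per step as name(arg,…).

tag(c,b); tag(b,f); flip(b,a); grab(b); bind(c,b)

1. tag(c,b)  →  {above(c,c), clear(a,b), clear(f,a), clear(f,b), linked(a,a), linked(b,a), linked(f,c), ready(b)}
2. tag(b,f)  →  {above(b,b), above(c,c), clear(a,b), clear(f,a), linked(a,a), linked(b,a), linked(f,c), ready(b), ready(f)}
3. flip(b,a)  →  {above(a,b), above(b,b), above(c,c), clear(a,b), clear(f,a), linked(a,a), linked(b,a), linked(f,c), ready(b), ready(f)}
4. grab(b)  →  {above(a,b), above(b,b), above(c,c), clear(a,b), clear(b,b), clear(f,a), linked(a,a), linked(b,a), linked(f,c), ready(b), ready(f)}
5. bind(c,b)  →  {above(a,b), above(b,b), above(c,c), clear(a,b), clear(c,b), clear(f,a), holds(b), linked(a,a), linked(b,a), linked(f,c), ready(b), ready(f)}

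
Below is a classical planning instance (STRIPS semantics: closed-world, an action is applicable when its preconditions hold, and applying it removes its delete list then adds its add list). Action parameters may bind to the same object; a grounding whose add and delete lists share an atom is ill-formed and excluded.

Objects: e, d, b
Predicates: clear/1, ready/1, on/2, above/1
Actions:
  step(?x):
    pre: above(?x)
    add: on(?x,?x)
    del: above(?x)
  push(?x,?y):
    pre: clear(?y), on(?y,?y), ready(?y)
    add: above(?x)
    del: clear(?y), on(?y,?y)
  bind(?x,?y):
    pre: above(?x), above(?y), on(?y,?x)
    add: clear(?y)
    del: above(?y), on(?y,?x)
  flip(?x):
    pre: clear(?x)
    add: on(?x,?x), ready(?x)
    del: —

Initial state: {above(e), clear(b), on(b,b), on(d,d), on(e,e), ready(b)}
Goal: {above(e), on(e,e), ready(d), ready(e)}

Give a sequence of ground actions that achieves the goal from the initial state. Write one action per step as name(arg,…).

push(d,b); bind(e,e); bind(d,d); flip(e); flip(d); push(e,d)

1. push(d,b)  →  {above(d), above(e), on(d,d), on(e,e), ready(b)}
2. bind(e,e)  →  {above(d), clear(e), on(d,d), ready(b)}
3. bind(d,d)  →  {clear(d), clear(e), ready(b)}
4. flip(e)  →  {clear(d), clear(e), on(e,e), ready(b), ready(e)}
5. flip(d)  →  {clear(d), clear(e), on(d,d), on(e,e), ready(b), ready(d), ready(e)}
6. push(e,d)  →  {above(e), clear(e), on(e,e), ready(b), ready(d), ready(e)}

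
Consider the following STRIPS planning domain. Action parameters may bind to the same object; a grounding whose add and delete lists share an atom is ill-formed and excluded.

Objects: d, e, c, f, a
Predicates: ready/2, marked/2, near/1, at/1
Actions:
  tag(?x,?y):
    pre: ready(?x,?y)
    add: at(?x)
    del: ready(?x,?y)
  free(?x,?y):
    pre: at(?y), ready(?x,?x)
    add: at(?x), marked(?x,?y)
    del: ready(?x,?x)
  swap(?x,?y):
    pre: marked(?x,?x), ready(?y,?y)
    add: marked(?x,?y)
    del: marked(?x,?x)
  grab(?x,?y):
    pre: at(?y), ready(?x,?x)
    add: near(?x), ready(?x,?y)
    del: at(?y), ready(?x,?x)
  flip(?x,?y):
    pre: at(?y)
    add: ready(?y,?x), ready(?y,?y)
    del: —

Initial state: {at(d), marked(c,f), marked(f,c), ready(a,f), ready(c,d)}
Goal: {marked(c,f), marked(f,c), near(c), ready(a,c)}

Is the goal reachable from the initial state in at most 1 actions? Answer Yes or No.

No

1. tag(c,d)  →  {at(c), at(d), marked(c,f), marked(f,c), ready(a,f)}
2. tag(a,f)  →  {at(a), at(c), at(d), marked(c,f), marked(f,c)}
3. flip(d,c)  →  {at(a), at(c), at(d), marked(c,f), marked(f,c), ready(c,c), ready(c,d)}
4. grab(c,d)  →  {at(a), at(c), marked(c,f), marked(f,c), near(c), ready(c,d)}
5. flip(c,a)  →  {at(a), at(c), marked(c,f), marked(f,c), near(c), ready(a,a), ready(a,c), ready(c,d)}
optimal plan length = 5; 5 > 1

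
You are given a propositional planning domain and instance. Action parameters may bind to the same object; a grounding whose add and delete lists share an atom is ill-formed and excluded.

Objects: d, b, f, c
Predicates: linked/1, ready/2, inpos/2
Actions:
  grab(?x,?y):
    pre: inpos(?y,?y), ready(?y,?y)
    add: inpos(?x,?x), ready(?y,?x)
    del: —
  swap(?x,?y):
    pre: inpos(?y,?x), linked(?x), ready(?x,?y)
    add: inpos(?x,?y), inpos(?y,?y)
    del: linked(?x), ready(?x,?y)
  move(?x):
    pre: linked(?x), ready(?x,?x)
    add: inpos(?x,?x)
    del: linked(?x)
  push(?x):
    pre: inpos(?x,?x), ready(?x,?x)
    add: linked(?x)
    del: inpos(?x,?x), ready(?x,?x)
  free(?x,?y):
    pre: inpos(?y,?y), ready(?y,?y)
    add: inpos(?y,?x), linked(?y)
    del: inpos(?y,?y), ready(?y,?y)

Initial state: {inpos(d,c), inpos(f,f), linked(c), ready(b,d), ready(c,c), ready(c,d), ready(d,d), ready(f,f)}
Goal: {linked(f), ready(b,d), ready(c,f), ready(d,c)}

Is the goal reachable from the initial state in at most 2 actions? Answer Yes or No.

1. grab(d,f)  →  {inpos(d,c), inpos(d,d), inpos(f,f), linked(c), ready(b,d), ready(c,c), ready(c,d), ready(d,d), ready(f,d), ready(f,f)}
2. grab(c,d)  →  {inpos(c,c), inpos(d,c), inpos(d,d), inpos(f,f), linked(c), ready(b,d), ready(c,c), ready(c,d), ready(d,c), ready(d,d), ready(f,d), ready(f,f)}
3. grab(f,c)  →  {inpos(c,c), inpos(d,c), inpos(d,d), inpos(f,f), linked(c), ready(b,d), ready(c,c), ready(c,d), ready(c,f), ready(d,c), ready(d,d), ready(f,d), ready(f,f)}
4. push(f)  →  {inpos(c,c), inpos(d,c), inpos(d,d), linked(c), linked(f), ready(b,d), ready(c,c), ready(c,d), ready(c,f), ready(d,c), ready(d,d), ready(f,d)}
optimal plan length = 4; 4 > 2

No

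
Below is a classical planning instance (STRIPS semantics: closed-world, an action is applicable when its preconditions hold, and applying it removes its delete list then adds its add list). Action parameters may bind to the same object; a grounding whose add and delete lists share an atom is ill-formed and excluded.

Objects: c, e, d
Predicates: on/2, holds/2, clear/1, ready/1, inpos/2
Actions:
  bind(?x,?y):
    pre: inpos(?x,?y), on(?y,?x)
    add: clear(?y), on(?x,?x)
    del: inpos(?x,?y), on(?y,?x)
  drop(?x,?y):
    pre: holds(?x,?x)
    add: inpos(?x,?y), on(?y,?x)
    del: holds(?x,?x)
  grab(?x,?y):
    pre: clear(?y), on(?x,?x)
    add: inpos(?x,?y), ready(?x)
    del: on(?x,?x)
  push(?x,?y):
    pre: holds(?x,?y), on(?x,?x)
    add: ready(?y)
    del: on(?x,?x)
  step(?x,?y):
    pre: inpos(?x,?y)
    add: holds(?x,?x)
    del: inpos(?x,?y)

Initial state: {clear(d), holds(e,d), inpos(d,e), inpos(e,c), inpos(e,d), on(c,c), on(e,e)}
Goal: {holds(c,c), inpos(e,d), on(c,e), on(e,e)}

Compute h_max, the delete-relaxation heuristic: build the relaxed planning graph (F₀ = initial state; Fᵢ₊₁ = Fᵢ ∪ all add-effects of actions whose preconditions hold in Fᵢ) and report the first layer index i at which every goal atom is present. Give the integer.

2

F0 = init (7 atoms)
F1 = F0 ∪ {holds(d,d), holds(e,e), inpos(c,d), ready(c), ready(d), ready(e)}  (13 atoms)
F2 = F1 ∪ {holds(c,c), inpos(d,c), inpos(d,d), inpos(e,e), on(c,d), on(c,e), on(d,d), on(d,e), on(e,d)}  (22 atoms)
goal ⊆ F2  ⇒  h_max = 2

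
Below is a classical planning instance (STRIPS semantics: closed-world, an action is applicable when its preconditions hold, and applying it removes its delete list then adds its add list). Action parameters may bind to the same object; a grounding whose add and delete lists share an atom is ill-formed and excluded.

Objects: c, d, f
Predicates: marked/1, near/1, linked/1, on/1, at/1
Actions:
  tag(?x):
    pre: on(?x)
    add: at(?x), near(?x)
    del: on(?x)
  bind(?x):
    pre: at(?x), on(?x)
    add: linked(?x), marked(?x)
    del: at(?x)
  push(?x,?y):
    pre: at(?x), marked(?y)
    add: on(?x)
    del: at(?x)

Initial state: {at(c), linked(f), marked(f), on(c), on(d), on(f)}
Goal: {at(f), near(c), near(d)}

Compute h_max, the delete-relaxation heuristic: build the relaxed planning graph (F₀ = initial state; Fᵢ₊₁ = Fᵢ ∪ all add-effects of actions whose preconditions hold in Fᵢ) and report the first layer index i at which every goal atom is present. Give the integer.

1

F0 = init (6 atoms)
F1 = F0 ∪ {at(d), at(f), linked(c), marked(c), near(c), near(d), near(f)}  (13 atoms)
goal ⊆ F1  ⇒  h_max = 1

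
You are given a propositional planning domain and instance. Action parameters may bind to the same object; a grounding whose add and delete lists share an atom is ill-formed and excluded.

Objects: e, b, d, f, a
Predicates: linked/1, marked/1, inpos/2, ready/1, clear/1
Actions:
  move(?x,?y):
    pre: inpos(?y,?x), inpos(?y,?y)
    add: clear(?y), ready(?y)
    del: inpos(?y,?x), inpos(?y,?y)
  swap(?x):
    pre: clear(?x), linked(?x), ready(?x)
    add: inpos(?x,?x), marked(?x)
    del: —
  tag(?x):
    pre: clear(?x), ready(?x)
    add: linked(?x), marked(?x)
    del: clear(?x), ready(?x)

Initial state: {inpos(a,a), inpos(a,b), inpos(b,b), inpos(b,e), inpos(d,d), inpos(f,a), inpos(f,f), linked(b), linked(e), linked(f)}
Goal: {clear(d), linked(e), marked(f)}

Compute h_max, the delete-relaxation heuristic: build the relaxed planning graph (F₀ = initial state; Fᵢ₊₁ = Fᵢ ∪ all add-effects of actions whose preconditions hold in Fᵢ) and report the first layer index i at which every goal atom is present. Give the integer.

2

F0 = init (10 atoms)
F1 = F0 ∪ {clear(a), clear(b), clear(d), clear(f), ready(a), ready(b), ready(d), ready(f)}  (18 atoms)
F2 = F1 ∪ {linked(a), linked(d), marked(a), marked(b), marked(d), marked(f)}  (24 atoms)
goal ⊆ F2  ⇒  h_max = 2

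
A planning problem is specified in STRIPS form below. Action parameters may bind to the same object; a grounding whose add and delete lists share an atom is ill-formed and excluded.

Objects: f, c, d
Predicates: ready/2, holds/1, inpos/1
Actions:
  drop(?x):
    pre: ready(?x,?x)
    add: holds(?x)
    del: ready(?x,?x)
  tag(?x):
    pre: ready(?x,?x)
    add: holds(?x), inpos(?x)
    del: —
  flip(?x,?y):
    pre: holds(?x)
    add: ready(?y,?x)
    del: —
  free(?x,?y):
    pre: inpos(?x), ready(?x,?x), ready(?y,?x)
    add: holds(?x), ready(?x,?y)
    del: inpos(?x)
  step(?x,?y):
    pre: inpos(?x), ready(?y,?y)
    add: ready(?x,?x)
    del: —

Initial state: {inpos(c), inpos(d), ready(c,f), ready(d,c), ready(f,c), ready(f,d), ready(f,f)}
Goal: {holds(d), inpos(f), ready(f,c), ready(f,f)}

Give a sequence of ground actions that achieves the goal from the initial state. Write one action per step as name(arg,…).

tag(f); step(d,f); drop(d)

1. tag(f)  →  {holds(f), inpos(c), inpos(d), inpos(f), ready(c,f), ready(d,c), ready(f,c), ready(f,d), ready(f,f)}
2. step(d,f)  →  {holds(f), inpos(c), inpos(d), inpos(f), ready(c,f), ready(d,c), ready(d,d), ready(f,c), ready(f,d), ready(f,f)}
3. drop(d)  →  {holds(d), holds(f), inpos(c), inpos(d), inpos(f), ready(c,f), ready(d,c), ready(f,c), ready(f,d), ready(f,f)}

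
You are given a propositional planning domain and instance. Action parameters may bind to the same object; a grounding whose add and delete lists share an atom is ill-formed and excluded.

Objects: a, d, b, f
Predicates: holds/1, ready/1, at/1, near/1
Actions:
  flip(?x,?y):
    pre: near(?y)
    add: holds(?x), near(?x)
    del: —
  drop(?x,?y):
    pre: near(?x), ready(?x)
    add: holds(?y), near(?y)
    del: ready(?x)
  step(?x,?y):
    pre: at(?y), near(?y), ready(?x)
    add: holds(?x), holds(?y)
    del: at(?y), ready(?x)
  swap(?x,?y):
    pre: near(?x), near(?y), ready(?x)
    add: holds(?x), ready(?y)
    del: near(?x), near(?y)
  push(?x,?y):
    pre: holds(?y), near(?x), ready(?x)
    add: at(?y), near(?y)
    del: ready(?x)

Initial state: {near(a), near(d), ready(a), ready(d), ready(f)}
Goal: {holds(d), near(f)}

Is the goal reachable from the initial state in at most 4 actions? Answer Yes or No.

Yes

1. flip(d,a)  →  {holds(d), near(a), near(d), ready(a), ready(d), ready(f)}
2. flip(f,a)  →  {holds(d), holds(f), near(a), near(d), near(f), ready(a), ready(d), ready(f)}
optimal plan length = 2; 2 ≤ 4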